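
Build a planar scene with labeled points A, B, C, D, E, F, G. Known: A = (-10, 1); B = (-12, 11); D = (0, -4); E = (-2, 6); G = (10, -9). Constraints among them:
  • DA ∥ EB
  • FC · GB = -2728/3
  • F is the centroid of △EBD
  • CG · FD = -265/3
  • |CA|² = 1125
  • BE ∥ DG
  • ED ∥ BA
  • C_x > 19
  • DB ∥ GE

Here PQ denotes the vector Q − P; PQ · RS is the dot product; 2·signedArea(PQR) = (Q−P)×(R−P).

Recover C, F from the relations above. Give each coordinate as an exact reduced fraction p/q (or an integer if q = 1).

1. F_x = -14/3  [F is the centroid of △EBD]
2. F_y = 13/3  [F is the centroid of △EBD]
   → F = (-14/3, 13/3)
3. C_x = 20  [CG · FD = -265/3 ∩ FC · GB = -2728/3]
4. C_y = -14  [CG · FD = -265/3 ∩ FC · GB = -2728/3]
   → C = (20, -14)

C = (20, -14)
F = (-14/3, 13/3)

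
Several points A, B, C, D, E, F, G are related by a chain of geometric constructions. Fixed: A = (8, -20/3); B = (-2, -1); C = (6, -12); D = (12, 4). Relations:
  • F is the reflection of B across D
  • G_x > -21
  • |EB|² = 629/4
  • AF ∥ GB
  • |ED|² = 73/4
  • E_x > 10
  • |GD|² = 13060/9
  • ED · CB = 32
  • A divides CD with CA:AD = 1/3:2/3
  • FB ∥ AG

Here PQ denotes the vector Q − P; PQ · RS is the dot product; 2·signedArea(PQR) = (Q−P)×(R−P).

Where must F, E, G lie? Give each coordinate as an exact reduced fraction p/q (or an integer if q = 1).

1. F_x = 26  [F is the reflection of B across D]
2. F_y = 9  [F is the reflection of B across D]
   → F = (26, 9)
3. E_x = 21/2  [line 8·x + -11·y + -84 = 0 ∩ |EB|² = 629/4]
4. E_y = 0  [line 8·x + -11·y + -84 = 0 ∩ |EB|² = 629/4]
   → E = (21/2, 0)
5. G_x = -20  [AF ∥ GB ∩ FB ∥ AG]
6. G_y = -50/3  [AF ∥ GB ∩ FB ∥ AG]
   → G = (-20, -50/3)

E = (21/2, 0)
F = (26, 9)
G = (-20, -50/3)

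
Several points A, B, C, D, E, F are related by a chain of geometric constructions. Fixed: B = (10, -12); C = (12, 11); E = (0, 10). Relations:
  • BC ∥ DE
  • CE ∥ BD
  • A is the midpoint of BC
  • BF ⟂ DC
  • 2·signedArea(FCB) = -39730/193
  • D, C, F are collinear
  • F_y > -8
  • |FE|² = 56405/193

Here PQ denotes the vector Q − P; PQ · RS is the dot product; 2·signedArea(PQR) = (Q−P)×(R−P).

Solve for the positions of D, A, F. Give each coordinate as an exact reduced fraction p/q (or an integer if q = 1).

A = (11, -1/2)
D = (-2, -13)
F = (286/193, -1357/193)

1. D_x = -2  [BC ∥ DE ∩ CE ∥ BD]
2. D_y = -13  [BC ∥ DE ∩ CE ∥ BD]
   → D = (-2, -13)
3. A_x = 11  [A is the midpoint of BC]
4. A_y = -1/2  [A is the midpoint of BC]
   → A = (11, -1/2)
5. F_x = 286/193  [D, C, F are collinear ∩ BF ⟂ DC]
6. F_y = -1357/193  [D, C, F are collinear ∩ BF ⟂ DC]
   → F = (286/193, -1357/193)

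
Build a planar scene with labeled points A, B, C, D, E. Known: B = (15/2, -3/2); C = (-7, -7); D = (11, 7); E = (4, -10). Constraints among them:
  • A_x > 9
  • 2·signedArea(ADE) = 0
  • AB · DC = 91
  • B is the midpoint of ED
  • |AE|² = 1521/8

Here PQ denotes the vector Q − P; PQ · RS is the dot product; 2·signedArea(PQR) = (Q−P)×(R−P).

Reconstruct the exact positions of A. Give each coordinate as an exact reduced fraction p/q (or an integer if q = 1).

A = (37/4, 11/4)

1. A_x = 37/4  [2·signedArea(ADE) = 0 ∩ AB · DC = 91]
2. A_y = 11/4  [2·signedArea(ADE) = 0 ∩ AB · DC = 91]
   → A = (37/4, 11/4)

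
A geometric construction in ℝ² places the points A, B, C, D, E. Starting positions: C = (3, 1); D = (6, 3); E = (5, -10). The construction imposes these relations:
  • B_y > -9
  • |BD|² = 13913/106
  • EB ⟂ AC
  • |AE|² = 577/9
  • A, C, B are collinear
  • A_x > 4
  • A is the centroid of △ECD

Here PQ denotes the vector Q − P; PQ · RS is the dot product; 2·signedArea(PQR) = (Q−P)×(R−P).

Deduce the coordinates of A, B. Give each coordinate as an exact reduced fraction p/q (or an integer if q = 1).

A = (14/3, -2)
B = (863/106, -875/106)

1. A_x = 14/3  [A is the centroid of △ECD]
2. A_y = -2  [A is the centroid of △ECD]
   → A = (14/3, -2)
3. B_x = 863/106  [A, C, B are collinear ∩ EB ⟂ AC]
4. B_y = -875/106  [A, C, B are collinear ∩ EB ⟂ AC]
   → B = (863/106, -875/106)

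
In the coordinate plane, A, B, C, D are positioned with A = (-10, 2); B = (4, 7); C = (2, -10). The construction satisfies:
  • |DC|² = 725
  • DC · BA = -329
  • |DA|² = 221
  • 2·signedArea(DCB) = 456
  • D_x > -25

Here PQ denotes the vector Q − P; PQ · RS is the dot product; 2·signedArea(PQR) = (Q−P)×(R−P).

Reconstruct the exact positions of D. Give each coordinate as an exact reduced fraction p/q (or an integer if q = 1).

1. D_x = -24  [2·signedArea(DCB) = 456 ∩ DC · BA = -329]
2. D_y = -3  [2·signedArea(DCB) = 456 ∩ DC · BA = -329]
   → D = (-24, -3)

D = (-24, -3)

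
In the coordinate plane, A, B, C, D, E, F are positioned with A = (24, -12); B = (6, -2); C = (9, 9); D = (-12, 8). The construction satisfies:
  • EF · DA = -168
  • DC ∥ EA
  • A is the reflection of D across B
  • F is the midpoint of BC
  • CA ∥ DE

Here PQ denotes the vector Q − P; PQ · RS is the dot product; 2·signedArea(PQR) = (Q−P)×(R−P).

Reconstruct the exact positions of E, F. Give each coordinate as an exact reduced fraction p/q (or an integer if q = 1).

E = (3, -13)
F = (15/2, 7/2)

1. E_x = 3  [DC ∥ EA ∩ CA ∥ DE]
2. E_y = -13  [DC ∥ EA ∩ CA ∥ DE]
   → E = (3, -13)
3. F_x = 15/2  [F is the midpoint of BC]
4. F_y = 7/2  [F is the midpoint of BC]
   → F = (15/2, 7/2)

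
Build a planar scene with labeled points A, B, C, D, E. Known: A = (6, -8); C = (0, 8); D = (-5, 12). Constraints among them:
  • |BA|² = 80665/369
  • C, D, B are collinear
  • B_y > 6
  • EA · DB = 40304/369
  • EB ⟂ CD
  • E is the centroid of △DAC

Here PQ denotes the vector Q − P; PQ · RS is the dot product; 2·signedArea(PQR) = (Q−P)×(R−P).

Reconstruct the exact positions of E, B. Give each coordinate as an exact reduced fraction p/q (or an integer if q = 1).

1. E_x = 1/3  [E is the centroid of △DAC]
2. E_y = 4  [E is the centroid of △DAC]
   → E = (1/3, 4)
3. B_x = 265/123  [C, D, B are collinear ∩ EB ⟂ CD]
4. B_y = 772/123  [C, D, B are collinear ∩ EB ⟂ CD]
   → B = (265/123, 772/123)

B = (265/123, 772/123)
E = (1/3, 4)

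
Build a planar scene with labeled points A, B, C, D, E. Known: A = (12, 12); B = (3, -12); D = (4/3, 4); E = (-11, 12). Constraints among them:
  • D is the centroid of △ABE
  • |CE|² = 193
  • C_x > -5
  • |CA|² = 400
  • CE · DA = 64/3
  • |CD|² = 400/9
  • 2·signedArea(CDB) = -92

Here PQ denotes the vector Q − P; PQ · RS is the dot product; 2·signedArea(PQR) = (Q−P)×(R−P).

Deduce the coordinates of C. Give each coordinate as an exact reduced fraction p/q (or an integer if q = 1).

C = (-4, 0)

1. C_x = -4  [2·signedArea(CDB) = -92 ∩ CE · DA = 64/3]
2. C_y = 0  [2·signedArea(CDB) = -92 ∩ CE · DA = 64/3]
   → C = (-4, 0)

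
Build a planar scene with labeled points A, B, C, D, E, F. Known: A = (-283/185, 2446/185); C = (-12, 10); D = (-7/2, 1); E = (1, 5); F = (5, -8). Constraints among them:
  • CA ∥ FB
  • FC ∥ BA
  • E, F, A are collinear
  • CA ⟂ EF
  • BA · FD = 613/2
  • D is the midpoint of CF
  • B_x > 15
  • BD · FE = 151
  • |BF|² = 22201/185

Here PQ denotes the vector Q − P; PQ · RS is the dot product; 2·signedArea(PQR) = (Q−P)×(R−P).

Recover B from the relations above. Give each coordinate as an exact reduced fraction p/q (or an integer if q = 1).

1. B_x = 2862/185  [FC ∥ BA ∩ CA ∥ FB]
2. B_y = -884/185  [FC ∥ BA ∩ CA ∥ FB]
   → B = (2862/185, -884/185)

B = (2862/185, -884/185)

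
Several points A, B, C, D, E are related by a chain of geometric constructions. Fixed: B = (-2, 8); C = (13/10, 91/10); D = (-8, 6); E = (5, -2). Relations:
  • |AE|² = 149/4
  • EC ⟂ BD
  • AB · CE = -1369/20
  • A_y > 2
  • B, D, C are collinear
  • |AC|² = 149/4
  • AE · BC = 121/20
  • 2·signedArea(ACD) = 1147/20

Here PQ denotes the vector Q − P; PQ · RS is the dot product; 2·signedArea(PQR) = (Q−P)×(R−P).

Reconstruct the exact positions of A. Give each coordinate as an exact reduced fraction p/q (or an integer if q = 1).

A = (3/2, 3)

1. A_x = 3/2  [2·signedArea(ACD) = 1147/20 ∩ AE · BC = 121/20]
2. A_y = 3  [2·signedArea(ACD) = 1147/20 ∩ AE · BC = 121/20]
   → A = (3/2, 3)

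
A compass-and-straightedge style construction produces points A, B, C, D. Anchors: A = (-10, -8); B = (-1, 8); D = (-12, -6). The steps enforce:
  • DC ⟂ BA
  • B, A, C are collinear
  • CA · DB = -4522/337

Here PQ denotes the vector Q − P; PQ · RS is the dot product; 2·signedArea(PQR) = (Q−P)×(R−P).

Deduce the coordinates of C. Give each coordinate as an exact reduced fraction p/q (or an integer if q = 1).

C = (-3244/337, -2472/337)

1. C_x = -3244/337  [B, A, C are collinear ∩ DC ⟂ BA]
2. C_y = -2472/337  [B, A, C are collinear ∩ DC ⟂ BA]
   → C = (-3244/337, -2472/337)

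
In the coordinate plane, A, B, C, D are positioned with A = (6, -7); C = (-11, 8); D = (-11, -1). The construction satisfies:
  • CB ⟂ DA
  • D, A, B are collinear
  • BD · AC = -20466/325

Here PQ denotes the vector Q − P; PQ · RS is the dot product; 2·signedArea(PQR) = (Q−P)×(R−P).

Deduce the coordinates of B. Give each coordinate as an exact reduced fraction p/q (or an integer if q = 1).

B = (-4493/325, -1/325)

1. B_x = -4493/325  [D, A, B are collinear ∩ CB ⟂ DA]
2. B_y = -1/325  [D, A, B are collinear ∩ CB ⟂ DA]
   → B = (-4493/325, -1/325)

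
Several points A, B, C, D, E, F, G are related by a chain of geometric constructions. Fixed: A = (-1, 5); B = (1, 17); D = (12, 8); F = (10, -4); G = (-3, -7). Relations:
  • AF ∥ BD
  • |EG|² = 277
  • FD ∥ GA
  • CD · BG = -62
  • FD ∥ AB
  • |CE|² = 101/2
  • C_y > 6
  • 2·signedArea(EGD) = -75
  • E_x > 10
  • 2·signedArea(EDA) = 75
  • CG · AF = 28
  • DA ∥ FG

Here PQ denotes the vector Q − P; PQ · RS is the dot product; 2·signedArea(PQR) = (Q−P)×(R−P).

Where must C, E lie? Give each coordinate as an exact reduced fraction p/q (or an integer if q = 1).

C = (11/2, 13/2)
E = (11, 2)

1. C_x = 11/2  [CG · AF = 28 ∩ CD · BG = -62]
2. C_y = 13/2  [CG · AF = 28 ∩ CD · BG = -62]
   → C = (11/2, 13/2)
3. E_x = 11  [2·signedArea(EDA) = 75 ∩ 2·signedArea(EGD) = -75]
4. E_y = 2  [2·signedArea(EDA) = 75 ∩ 2·signedArea(EGD) = -75]
   → E = (11, 2)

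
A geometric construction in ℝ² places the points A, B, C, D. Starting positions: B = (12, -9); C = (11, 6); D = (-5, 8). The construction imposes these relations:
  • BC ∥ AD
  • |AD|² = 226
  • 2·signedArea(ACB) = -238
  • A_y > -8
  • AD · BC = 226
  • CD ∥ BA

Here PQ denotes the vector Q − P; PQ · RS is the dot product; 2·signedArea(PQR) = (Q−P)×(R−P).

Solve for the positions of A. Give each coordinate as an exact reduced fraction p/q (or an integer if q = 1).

A = (-4, -7)

1. A_x = -4  [BC ∥ AD ∩ CD ∥ BA]
2. A_y = -7  [BC ∥ AD ∩ CD ∥ BA]
   → A = (-4, -7)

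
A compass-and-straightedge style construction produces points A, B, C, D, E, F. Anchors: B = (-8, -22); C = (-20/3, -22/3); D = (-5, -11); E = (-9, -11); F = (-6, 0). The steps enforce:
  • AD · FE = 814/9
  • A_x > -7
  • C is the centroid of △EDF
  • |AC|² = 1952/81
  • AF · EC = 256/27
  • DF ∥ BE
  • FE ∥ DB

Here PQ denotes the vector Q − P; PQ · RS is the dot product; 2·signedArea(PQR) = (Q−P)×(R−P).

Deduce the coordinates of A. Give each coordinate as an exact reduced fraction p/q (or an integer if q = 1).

1. A_x = -56/9  [AD · FE = 814/9 ∩ AF · EC = 256/27]
2. A_y = -22/9  [AD · FE = 814/9 ∩ AF · EC = 256/27]
   → A = (-56/9, -22/9)

A = (-56/9, -22/9)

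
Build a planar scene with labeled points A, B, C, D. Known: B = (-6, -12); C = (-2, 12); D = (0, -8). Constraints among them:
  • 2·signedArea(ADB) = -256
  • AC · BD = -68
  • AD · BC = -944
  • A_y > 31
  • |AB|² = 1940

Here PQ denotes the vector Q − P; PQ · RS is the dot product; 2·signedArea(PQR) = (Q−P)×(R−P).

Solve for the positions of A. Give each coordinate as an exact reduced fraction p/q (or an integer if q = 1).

A = (-4, 32)

1. A_x = -4  [2·signedArea(ADB) = -256 ∩ AD · BC = -944]
2. A_y = 32  [2·signedArea(ADB) = -256 ∩ AD · BC = -944]
   → A = (-4, 32)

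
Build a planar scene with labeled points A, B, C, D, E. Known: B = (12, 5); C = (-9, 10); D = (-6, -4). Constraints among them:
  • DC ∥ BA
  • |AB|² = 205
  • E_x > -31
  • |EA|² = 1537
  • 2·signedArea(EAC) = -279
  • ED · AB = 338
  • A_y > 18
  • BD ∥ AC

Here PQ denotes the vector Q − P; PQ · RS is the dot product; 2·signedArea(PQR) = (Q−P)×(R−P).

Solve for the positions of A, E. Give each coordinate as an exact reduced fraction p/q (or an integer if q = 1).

A = (9, 19)
E = (-30, 15)

1. A_x = 9  [BD ∥ AC ∩ DC ∥ BA]
2. A_y = 19  [BD ∥ AC ∩ DC ∥ BA]
   → A = (9, 19)
3. E_x = -30  [2·signedArea(EAC) = -279 ∩ ED · AB = 338]
4. E_y = 15  [2·signedArea(EAC) = -279 ∩ ED · AB = 338]
   → E = (-30, 15)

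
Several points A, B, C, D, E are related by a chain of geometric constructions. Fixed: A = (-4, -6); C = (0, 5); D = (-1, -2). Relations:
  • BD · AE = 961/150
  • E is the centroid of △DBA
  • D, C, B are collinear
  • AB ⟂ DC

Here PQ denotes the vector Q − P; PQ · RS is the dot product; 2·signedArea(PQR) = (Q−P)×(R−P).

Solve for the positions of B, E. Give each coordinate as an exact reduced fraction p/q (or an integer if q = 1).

1. B_x = -81/50  [D, C, B are collinear ∩ AB ⟂ DC]
2. B_y = -317/50  [D, C, B are collinear ∩ AB ⟂ DC]
   → B = (-81/50, -317/50)
3. E_x = -331/150  [E is the centroid of △DBA]
4. E_y = -239/50  [E is the centroid of △DBA]
   → E = (-331/150, -239/50)

B = (-81/50, -317/50)
E = (-331/150, -239/50)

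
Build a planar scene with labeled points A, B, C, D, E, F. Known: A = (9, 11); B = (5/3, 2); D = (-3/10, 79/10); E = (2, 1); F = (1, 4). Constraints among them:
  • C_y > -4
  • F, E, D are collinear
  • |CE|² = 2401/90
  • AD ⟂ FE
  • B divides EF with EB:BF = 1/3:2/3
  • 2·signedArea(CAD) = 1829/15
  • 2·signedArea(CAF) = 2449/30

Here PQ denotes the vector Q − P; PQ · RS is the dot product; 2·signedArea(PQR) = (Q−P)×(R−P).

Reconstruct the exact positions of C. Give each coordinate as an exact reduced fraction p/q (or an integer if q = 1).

C = (109/30, -39/10)

1. C_x = 109/30  [2·signedArea(CAD) = 1829/15 ∩ 2·signedArea(CAF) = 2449/30]
2. C_y = -39/10  [2·signedArea(CAD) = 1829/15 ∩ 2·signedArea(CAF) = 2449/30]
   → C = (109/30, -39/10)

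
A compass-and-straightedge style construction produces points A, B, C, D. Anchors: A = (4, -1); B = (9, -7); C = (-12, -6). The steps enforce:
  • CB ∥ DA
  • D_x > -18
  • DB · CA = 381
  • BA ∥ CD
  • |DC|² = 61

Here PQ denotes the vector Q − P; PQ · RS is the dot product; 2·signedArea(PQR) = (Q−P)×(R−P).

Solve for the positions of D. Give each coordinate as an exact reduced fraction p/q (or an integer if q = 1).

D = (-17, 0)

1. D_x = -17  [CB ∥ DA ∩ BA ∥ CD]
2. D_y = 0  [CB ∥ DA ∩ BA ∥ CD]
   → D = (-17, 0)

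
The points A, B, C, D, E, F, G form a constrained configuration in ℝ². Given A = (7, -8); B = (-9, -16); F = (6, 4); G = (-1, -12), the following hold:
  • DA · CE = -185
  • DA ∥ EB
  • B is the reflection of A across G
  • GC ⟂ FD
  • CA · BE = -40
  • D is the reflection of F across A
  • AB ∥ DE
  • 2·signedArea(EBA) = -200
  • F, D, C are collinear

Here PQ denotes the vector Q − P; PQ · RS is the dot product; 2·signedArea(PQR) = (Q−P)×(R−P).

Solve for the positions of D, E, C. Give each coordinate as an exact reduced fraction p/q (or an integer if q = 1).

1. D_x = 8  [D is the reflection of F across A]
2. D_y = -20  [D is the reflection of F across A]
   → D = (8, -20)
3. E_x = -8  [DA ∥ EB ∩ AB ∥ DE]
4. E_y = -28  [DA ∥ EB ∩ AB ∥ DE]
   → E = (-8, -28)
5. C_x = 211/29  [F, D, C are collinear ∩ GC ⟂ FD]
6. C_y = -328/29  [F, D, C are collinear ∩ GC ⟂ FD]
   → C = (211/29, -328/29)

C = (211/29, -328/29)
D = (8, -20)
E = (-8, -28)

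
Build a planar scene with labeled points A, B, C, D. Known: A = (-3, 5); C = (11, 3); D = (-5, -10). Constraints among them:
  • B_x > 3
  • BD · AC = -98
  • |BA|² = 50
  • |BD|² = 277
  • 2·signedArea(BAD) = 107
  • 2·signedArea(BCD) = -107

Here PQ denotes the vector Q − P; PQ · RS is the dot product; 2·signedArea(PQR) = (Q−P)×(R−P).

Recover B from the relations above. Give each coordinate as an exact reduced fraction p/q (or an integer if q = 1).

1. B_x = 4  [BD · AC = -98 ∩ 2·signedArea(BCD) = -107]
2. B_y = 4  [BD · AC = -98 ∩ 2·signedArea(BCD) = -107]
   → B = (4, 4)

B = (4, 4)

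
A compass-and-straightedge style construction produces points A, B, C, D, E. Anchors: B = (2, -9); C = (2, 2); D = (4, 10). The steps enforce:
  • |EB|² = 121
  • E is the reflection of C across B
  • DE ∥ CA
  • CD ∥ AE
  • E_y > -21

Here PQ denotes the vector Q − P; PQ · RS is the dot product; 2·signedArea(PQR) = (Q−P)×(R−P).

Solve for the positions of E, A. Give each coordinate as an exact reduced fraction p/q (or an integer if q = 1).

A = (0, -28)
E = (2, -20)

1. E_x = 2  [E is the reflection of C across B]
2. E_y = -20  [E is the reflection of C across B]
   → E = (2, -20)
3. A_x = 0  [CD ∥ AE ∩ DE ∥ CA]
4. A_y = -28  [CD ∥ AE ∩ DE ∥ CA]
   → A = (0, -28)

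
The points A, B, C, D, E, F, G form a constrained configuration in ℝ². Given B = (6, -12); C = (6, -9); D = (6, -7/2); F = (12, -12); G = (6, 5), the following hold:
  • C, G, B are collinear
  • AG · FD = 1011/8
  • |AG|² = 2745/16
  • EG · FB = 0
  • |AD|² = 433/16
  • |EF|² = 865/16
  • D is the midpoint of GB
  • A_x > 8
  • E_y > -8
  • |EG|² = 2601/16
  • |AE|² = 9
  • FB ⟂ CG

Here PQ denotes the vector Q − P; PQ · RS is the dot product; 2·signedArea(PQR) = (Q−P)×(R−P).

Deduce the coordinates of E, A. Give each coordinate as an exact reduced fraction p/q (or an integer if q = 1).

A = (9, -31/4)
E = (6, -31/4)

1. E_x = 6  [EG · FB = 0]
2. E_y = -31/4  [|EF|² = 865/16]
   → E = (6, -31/4)
3. A_x = 9  [line 6·x + -17/2·y + -959/8 = 0 ∩ |AE|² = 9]
4. A_y = -31/4  [line 6·x + -17/2·y + -959/8 = 0 ∩ |AE|² = 9]
   → A = (9, -31/4)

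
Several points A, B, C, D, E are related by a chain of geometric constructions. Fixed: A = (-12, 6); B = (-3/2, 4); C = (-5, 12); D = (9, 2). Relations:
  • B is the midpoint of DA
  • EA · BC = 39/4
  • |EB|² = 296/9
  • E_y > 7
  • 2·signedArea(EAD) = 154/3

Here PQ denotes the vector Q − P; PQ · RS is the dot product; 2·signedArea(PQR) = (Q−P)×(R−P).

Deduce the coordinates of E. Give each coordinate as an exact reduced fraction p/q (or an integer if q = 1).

E = (-37/6, 22/3)

1. E_x = -37/6  [2·signedArea(EAD) = 154/3 ∩ EA · BC = 39/4]
2. E_y = 22/3  [2·signedArea(EAD) = 154/3 ∩ EA · BC = 39/4]
   → E = (-37/6, 22/3)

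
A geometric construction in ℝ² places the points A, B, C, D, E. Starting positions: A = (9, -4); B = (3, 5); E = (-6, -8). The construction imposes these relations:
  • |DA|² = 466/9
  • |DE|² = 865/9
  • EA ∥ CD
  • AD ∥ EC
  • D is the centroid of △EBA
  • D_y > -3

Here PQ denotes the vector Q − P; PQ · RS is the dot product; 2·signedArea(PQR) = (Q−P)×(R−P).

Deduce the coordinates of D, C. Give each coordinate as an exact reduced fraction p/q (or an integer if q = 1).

C = (-13, -19/3)
D = (2, -7/3)

1. D_x = 2  [D is the centroid of △EBA]
2. D_y = -7/3  [D is the centroid of △EBA]
   → D = (2, -7/3)
3. C_x = -13  [EA ∥ CD ∩ AD ∥ EC]
4. C_y = -19/3  [EA ∥ CD ∩ AD ∥ EC]
   → C = (-13, -19/3)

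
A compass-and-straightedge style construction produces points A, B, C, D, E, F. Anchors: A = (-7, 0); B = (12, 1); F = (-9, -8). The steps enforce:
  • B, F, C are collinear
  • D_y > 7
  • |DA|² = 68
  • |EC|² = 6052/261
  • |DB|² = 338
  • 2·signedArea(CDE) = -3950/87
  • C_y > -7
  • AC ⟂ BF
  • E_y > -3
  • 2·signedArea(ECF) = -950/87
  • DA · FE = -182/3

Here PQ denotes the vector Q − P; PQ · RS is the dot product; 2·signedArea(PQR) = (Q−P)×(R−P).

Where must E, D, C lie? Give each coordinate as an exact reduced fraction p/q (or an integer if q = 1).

C = (-128/29, -175/29)
D = (-5, 8)
E = (-4/3, -7/3)

1. C_x = -128/29  [B, F, C are collinear ∩ AC ⟂ BF]
2. C_y = -175/29  [B, F, C are collinear ∩ AC ⟂ BF]
   → C = (-128/29, -175/29)
3. E_x = -4/3  [line 57/29·x + -133/29·y + -703/87 = 0 ∩ |EC|² = 6052/261]
4. E_y = -7/3  [line 57/29·x + -133/29·y + -703/87 = 0 ∩ |EC|² = 6052/261]
   → E = (-4/3, -7/3)
5. D_x = -5  [DA · FE = -182/3 ∩ 2·signedArea(CDE) = -3950/87]
6. D_y = 8  [DA · FE = -182/3 ∩ 2·signedArea(CDE) = -3950/87]
   → D = (-5, 8)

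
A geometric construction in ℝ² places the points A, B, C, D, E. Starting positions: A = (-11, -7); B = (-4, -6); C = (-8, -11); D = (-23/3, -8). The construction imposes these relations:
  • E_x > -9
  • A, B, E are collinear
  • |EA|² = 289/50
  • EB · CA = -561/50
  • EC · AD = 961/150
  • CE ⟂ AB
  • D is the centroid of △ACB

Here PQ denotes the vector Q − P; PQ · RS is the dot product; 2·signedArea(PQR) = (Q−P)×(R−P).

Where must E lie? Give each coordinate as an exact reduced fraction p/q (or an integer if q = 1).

1. E_x = -431/50  [A, B, E are collinear ∩ CE ⟂ AB]
2. E_y = -333/50  [A, B, E are collinear ∩ CE ⟂ AB]
   → E = (-431/50, -333/50)

E = (-431/50, -333/50)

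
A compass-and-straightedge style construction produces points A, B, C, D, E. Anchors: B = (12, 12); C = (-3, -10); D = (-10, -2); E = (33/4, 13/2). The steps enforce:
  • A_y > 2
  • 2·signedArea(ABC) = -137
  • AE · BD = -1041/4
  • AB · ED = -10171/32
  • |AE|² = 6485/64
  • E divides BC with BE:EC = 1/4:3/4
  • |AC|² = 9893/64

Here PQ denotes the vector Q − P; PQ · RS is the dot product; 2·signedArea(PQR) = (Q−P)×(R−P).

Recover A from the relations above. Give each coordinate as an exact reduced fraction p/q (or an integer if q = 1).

1. A_x = -7/8  [2·signedArea(ABC) = -137 ∩ AE · BD = -1041/4]
2. A_y = 9/4  [2·signedArea(ABC) = -137 ∩ AE · BD = -1041/4]
   → A = (-7/8, 9/4)

A = (-7/8, 9/4)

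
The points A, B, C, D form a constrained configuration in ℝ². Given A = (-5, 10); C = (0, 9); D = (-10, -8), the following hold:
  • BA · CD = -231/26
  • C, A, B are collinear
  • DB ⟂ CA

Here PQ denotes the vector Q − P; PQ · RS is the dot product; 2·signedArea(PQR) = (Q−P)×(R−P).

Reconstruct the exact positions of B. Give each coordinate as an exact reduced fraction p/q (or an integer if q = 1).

1. B_x = -165/26  [C, A, B are collinear ∩ DB ⟂ CA]
2. B_y = 267/26  [C, A, B are collinear ∩ DB ⟂ CA]
   → B = (-165/26, 267/26)

B = (-165/26, 267/26)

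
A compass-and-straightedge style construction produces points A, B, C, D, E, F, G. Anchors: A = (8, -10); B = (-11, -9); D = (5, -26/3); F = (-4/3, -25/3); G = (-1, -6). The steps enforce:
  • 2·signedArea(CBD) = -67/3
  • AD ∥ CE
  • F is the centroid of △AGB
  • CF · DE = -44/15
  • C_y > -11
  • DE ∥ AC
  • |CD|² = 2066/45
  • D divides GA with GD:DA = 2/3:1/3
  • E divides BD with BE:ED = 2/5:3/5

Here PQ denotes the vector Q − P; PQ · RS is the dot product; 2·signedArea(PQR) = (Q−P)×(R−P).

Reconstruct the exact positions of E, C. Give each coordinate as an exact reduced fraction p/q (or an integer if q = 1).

1. E_x = -23/5  [E divides BD with BE:ED = 2/5:3/5]
2. E_y = -133/15  [E divides BD with BE:ED = 2/5:3/5]
   → E = (-23/5, -133/15)
3. C_x = -8/5  [AD ∥ CE ∩ DE ∥ AC]
4. C_y = -51/5  [AD ∥ CE ∩ DE ∥ AC]
   → C = (-8/5, -51/5)

C = (-8/5, -51/5)
E = (-23/5, -133/15)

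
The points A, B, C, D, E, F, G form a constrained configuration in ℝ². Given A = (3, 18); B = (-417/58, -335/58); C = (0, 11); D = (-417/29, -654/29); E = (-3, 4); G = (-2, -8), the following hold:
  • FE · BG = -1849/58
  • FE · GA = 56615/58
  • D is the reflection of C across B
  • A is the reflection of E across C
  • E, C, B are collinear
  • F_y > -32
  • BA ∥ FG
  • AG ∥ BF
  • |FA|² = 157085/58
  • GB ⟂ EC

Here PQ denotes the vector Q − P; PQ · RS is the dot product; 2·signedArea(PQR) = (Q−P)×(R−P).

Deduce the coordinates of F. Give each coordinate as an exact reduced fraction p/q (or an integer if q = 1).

F = (-707/58, -1843/58)

1. F_x = -707/58  [BA ∥ FG ∩ AG ∥ BF]
2. F_y = -1843/58  [BA ∥ FG ∩ AG ∥ BF]
   → F = (-707/58, -1843/58)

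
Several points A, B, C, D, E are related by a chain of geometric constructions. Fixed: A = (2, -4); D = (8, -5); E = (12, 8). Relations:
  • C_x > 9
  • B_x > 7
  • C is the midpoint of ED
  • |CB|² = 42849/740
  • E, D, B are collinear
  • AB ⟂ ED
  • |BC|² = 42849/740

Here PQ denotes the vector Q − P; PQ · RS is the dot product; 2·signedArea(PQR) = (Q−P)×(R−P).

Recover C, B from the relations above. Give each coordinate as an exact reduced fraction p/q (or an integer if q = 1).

1. C_x = 10  [C is the midpoint of ED]
2. C_y = 3/2  [C is the midpoint of ED]
   → C = (10, 3/2)
3. B_x = 1436/185  [E, D, B are collinear ∩ AB ⟂ ED]
4. B_y = -1068/185  [E, D, B are collinear ∩ AB ⟂ ED]
   → B = (1436/185, -1068/185)

B = (1436/185, -1068/185)
C = (10, 3/2)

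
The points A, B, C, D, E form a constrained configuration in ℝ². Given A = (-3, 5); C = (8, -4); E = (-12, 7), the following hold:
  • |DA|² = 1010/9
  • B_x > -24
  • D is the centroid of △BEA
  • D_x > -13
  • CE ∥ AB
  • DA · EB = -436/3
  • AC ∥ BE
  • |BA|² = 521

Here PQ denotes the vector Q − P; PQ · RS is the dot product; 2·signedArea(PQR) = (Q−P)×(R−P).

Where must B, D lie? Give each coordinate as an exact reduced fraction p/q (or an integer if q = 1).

1. B_x = -23  [AC ∥ BE ∩ CE ∥ AB]
2. B_y = 16  [AC ∥ BE ∩ CE ∥ AB]
   → B = (-23, 16)
3. D_x = -38/3  [D is the centroid of △BEA]
4. D_y = 28/3  [D is the centroid of △BEA]
   → D = (-38/3, 28/3)

B = (-23, 16)
D = (-38/3, 28/3)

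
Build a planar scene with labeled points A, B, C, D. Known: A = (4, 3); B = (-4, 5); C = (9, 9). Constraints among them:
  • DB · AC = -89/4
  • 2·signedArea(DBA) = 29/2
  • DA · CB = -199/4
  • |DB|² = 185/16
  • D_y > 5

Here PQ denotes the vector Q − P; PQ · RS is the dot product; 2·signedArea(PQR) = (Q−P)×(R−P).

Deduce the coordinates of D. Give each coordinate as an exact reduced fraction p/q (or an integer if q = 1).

1. D_x = -3/4  [2·signedArea(DBA) = 29/2 ∩ DB · AC = -89/4]
2. D_y = 6  [2·signedArea(DBA) = 29/2 ∩ DB · AC = -89/4]
   → D = (-3/4, 6)

D = (-3/4, 6)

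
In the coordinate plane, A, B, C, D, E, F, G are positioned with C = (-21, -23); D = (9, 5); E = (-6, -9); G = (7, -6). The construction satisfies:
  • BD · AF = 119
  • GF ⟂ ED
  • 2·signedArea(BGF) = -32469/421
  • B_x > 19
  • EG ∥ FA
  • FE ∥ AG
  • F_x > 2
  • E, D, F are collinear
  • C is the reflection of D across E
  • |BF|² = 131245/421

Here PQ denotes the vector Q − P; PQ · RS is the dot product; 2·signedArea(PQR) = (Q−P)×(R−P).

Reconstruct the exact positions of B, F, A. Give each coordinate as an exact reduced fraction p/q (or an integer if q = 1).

1. F_x = 1029/421  [E, D, F are collinear ∩ GF ⟂ ED]
2. F_y = -471/421  [E, D, F are collinear ∩ GF ⟂ ED]
   → F = (1029/421, -471/421)
3. A_x = 6502/421  [FE ∥ AG ∩ EG ∥ FA]
4. A_y = 792/421  [FE ∥ AG ∩ EG ∥ FA]
   → A = (6502/421, 792/421)
5. B_x = 20  [BD · AF = 119 ∩ 2·signedArea(BGF) = -32469/421]
6. B_y = -3  [BD · AF = 119 ∩ 2·signedArea(BGF) = -32469/421]
   → B = (20, -3)

A = (6502/421, 792/421)
B = (20, -3)
F = (1029/421, -471/421)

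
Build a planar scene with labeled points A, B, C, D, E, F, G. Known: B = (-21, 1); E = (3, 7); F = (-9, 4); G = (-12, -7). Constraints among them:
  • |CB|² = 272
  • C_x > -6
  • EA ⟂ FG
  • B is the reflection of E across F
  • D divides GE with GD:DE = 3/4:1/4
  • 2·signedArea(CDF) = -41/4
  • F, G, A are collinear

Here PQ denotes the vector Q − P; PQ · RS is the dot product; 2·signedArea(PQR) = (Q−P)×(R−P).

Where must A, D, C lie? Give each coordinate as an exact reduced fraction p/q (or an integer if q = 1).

1. A_x = -963/130  [F, G, A are collinear ∩ EA ⟂ FG]
2. A_y = 1279/130  [F, G, A are collinear ∩ EA ⟂ FG]
   → A = (-963/130, 1279/130)
3. D_x = -3/4  [D divides GE with GD:DE = 3/4:1/4]
4. D_y = 7/2  [D divides GE with GD:DE = 3/4:1/4]
   → D = (-3/4, 7/2)
5. C_x = -5  [line -1/2·x + -33/4·y + 155/4 = 0 ∩ |CB|² = 272]
6. C_y = 5  [line -1/2·x + -33/4·y + 155/4 = 0 ∩ |CB|² = 272]
   → C = (-5, 5)

A = (-963/130, 1279/130)
C = (-5, 5)
D = (-3/4, 7/2)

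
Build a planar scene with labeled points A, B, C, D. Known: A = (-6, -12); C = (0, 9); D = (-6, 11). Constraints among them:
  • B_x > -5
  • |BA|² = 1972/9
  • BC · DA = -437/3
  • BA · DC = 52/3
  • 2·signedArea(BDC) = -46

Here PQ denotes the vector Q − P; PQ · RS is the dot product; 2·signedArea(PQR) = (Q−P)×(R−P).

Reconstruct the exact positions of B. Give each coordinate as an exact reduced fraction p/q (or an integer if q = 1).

B = (-4, 8/3)

1. B_x = -4  [2·signedArea(BDC) = -46 ∩ BC · DA = -437/3]
2. B_y = 8/3  [2·signedArea(BDC) = -46 ∩ BC · DA = -437/3]
   → B = (-4, 8/3)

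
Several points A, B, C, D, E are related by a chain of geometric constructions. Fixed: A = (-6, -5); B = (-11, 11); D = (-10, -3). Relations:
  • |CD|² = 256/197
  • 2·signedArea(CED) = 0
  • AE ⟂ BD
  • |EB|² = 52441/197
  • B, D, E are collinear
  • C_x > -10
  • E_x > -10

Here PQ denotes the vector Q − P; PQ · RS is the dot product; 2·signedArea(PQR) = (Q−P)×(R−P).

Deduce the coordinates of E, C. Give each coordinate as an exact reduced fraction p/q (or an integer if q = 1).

C = (-1954/197, -815/197)
E = (-1938/197, -1039/197)

1. E_x = -1938/197  [B, D, E are collinear ∩ AE ⟂ BD]
2. E_y = -1039/197  [B, D, E are collinear ∩ AE ⟂ BD]
   → E = (-1938/197, -1039/197)
3. C_x = -1954/197  [line -448/197·x + -32/197·y + -4576/197 = 0 ∩ |CD|² = 256/197]
4. C_y = -815/197  [line -448/197·x + -32/197·y + -4576/197 = 0 ∩ |CD|² = 256/197]
   → C = (-1954/197, -815/197)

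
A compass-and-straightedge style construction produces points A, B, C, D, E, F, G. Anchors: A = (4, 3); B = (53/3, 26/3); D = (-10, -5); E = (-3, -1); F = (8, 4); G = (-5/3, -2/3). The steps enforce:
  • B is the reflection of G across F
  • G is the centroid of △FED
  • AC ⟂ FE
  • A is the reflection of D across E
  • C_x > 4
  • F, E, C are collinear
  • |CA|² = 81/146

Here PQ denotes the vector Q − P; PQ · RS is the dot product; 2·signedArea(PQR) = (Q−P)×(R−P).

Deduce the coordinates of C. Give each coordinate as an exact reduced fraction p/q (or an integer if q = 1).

1. C_x = 629/146  [F, E, C are collinear ∩ AC ⟂ FE]
2. C_y = 339/146  [F, E, C are collinear ∩ AC ⟂ FE]
   → C = (629/146, 339/146)

C = (629/146, 339/146)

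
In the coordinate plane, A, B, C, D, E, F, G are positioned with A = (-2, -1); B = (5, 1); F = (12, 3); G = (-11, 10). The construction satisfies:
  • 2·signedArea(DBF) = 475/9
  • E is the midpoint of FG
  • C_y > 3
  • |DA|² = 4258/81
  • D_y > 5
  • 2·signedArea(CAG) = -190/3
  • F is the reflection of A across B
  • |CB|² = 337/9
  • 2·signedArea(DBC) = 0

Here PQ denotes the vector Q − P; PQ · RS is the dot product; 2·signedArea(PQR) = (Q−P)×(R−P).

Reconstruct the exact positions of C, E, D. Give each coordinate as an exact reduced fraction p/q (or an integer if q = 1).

1. C_x = -1/3  [line -11·x + -9·y + 97/3 = 0 ∩ |CB|² = 337/9]
2. C_y = 4  [line -11·x + -9·y + 97/3 = 0 ∩ |CB|² = 337/9]
   → C = (-1/3, 4)
3. E_x = 1/2  [E is the midpoint of FG]
4. E_y = 13/2  [E is the midpoint of FG]
   → E = (1/2, 13/2)
5. D_x = -35/9  [2·signedArea(DBC) = 0 ∩ 2·signedArea(DBF) = 475/9]
6. D_y = 6  [2·signedArea(DBC) = 0 ∩ 2·signedArea(DBF) = 475/9]
   → D = (-35/9, 6)

C = (-1/3, 4)
D = (-35/9, 6)
E = (1/2, 13/2)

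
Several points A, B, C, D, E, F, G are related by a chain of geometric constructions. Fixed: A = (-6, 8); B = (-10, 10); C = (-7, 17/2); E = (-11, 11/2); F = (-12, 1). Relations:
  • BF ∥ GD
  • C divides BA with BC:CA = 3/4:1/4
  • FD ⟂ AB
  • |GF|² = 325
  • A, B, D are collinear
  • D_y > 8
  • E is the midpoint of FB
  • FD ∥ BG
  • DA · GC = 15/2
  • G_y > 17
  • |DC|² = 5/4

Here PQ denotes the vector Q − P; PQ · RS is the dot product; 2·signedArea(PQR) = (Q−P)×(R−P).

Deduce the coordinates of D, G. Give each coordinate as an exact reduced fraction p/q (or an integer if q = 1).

1. D_x = -8  [A, B, D are collinear ∩ FD ⟂ AB]
2. D_y = 9  [A, B, D are collinear ∩ FD ⟂ AB]
   → D = (-8, 9)
3. G_x = -6  [BF ∥ GD ∩ FD ∥ BG]
4. G_y = 18  [BF ∥ GD ∩ FD ∥ BG]
   → G = (-6, 18)

D = (-8, 9)
G = (-6, 18)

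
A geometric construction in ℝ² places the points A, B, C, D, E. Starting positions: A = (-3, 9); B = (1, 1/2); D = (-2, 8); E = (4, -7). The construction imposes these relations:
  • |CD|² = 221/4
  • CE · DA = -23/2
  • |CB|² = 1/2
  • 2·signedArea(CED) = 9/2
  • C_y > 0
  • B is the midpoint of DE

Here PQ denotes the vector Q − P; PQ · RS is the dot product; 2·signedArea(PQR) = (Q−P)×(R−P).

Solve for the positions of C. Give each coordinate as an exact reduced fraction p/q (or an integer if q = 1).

C = (1/2, 1)

1. C_x = 1/2  [2·signedArea(CED) = 9/2 ∩ CE · DA = -23/2]
2. C_y = 1  [2·signedArea(CED) = 9/2 ∩ CE · DA = -23/2]
   → C = (1/2, 1)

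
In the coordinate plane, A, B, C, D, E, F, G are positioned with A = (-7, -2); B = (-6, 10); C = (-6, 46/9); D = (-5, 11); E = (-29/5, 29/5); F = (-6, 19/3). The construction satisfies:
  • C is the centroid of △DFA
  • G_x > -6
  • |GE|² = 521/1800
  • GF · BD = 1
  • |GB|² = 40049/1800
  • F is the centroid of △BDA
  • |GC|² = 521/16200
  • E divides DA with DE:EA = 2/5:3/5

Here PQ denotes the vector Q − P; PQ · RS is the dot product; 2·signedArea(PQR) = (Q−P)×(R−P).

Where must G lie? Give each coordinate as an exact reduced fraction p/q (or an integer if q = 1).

G = (-119/20, 317/60)

1. G_x = -119/20  [line -1·x + -1·y + -2/3 = 0 ∩ |GE|² = 521/1800]
2. G_y = 317/60  [line -1·x + -1·y + -2/3 = 0 ∩ |GE|² = 521/1800]
   → G = (-119/20, 317/60)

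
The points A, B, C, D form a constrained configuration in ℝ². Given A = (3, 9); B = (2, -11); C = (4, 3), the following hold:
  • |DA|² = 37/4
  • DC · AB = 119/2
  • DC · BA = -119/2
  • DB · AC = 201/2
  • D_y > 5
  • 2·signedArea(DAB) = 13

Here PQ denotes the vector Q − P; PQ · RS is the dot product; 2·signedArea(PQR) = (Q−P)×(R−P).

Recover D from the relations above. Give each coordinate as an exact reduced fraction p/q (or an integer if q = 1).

1. D_x = 7/2  [DC · AB = 119/2 ∩ 2·signedArea(DAB) = 13]
2. D_y = 6  [DC · AB = 119/2 ∩ 2·signedArea(DAB) = 13]
   → D = (7/2, 6)

D = (7/2, 6)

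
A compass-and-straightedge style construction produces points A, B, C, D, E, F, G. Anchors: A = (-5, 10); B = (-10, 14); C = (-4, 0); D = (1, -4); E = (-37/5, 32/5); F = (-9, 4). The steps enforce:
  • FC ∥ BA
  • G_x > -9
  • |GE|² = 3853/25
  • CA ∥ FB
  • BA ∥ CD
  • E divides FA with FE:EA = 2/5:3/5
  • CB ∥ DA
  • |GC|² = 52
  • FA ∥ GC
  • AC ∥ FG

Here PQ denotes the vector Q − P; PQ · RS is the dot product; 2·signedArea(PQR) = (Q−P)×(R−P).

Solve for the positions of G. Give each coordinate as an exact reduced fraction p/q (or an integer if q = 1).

1. G_x = -8  [FA ∥ GC ∩ AC ∥ FG]
2. G_y = -6  [FA ∥ GC ∩ AC ∥ FG]
   → G = (-8, -6)

G = (-8, -6)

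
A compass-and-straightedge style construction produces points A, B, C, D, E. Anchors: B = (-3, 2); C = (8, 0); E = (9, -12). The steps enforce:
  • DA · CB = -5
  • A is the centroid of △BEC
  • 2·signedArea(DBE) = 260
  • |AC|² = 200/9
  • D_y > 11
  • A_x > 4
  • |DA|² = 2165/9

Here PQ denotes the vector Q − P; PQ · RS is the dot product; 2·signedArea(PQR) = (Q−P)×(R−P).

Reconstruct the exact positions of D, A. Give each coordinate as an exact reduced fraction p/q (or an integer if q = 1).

A = (14/3, -10/3)
D = (7, 12)

1. A_x = 14/3  [A is the centroid of △BEC]
2. A_y = -10/3  [A is the centroid of △BEC]
   → A = (14/3, -10/3)
3. D_x = 7  [2·signedArea(DBE) = 260 ∩ DA · CB = -5]
4. D_y = 12  [2·signedArea(DBE) = 260 ∩ DA · CB = -5]
   → D = (7, 12)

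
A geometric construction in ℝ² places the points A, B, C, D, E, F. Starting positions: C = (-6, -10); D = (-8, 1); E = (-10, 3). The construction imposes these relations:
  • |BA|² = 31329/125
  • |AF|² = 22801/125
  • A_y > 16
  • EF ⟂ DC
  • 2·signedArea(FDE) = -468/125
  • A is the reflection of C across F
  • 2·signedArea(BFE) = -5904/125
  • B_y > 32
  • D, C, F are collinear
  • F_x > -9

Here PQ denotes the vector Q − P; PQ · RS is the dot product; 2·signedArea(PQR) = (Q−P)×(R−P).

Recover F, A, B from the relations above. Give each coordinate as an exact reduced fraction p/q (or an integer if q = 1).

1. F_x = -1052/125  [D, C, F are collinear ∩ EF ⟂ DC]
2. F_y = 411/125  [D, C, F are collinear ∩ EF ⟂ DC]
   → F = (-1052/125, 411/125)
3. A_x = -1354/125  [A is the reflection of C across F]
4. A_y = 2072/125  [A is the reflection of C across F]
   → A = (-1354/125, 2072/125)
5. B_x = -1708/125  [line 36/125·x + -198/125·y + 6858/125 = 0 ∩ |BA|² = 31329/125]
6. B_y = 4019/125  [line 36/125·x + -198/125·y + 6858/125 = 0 ∩ |BA|² = 31329/125]
   → B = (-1708/125, 4019/125)

A = (-1354/125, 2072/125)
B = (-1708/125, 4019/125)
F = (-1052/125, 411/125)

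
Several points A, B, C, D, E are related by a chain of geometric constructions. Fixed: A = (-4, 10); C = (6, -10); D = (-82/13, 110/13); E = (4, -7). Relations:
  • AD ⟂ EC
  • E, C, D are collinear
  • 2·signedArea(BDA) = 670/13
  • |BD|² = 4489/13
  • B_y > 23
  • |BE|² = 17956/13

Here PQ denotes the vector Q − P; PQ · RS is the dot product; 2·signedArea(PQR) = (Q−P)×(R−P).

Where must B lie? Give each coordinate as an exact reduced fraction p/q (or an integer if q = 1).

1. B_x = -216/13  [line -20/13·x + 30/13·y + -1050/13 = 0 ∩ |BD|² = 4489/13]
2. B_y = 311/13  [line -20/13·x + 30/13·y + -1050/13 = 0 ∩ |BD|² = 4489/13]
   → B = (-216/13, 311/13)

B = (-216/13, 311/13)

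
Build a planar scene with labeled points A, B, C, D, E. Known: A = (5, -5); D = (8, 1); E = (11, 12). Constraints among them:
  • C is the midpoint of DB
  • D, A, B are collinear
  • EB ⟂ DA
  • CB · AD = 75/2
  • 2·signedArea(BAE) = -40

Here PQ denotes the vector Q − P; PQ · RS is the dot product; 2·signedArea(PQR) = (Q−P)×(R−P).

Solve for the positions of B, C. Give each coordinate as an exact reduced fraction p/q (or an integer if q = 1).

1. B_x = 13  [D, A, B are collinear ∩ EB ⟂ DA]
2. B_y = 11  [D, A, B are collinear ∩ EB ⟂ DA]
   → B = (13, 11)
3. C_x = 21/2  [C is the midpoint of DB]
4. C_y = 6  [C is the midpoint of DB]
   → C = (21/2, 6)

B = (13, 11)
C = (21/2, 6)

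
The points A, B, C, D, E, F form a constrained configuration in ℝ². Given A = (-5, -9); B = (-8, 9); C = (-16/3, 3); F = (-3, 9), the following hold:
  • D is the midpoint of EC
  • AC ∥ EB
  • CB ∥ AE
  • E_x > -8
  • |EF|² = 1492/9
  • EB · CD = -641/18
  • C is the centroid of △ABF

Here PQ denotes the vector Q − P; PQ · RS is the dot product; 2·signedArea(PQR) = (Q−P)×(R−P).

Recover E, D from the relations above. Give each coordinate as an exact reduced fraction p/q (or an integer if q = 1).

1. E_x = -23/3  [AC ∥ EB ∩ CB ∥ AE]
2. E_y = -3  [AC ∥ EB ∩ CB ∥ AE]
   → E = (-23/3, -3)
3. D_x = -13/2  [D is the midpoint of EC]
4. D_y = 0  [D is the midpoint of EC]
   → D = (-13/2, 0)

D = (-13/2, 0)
E = (-23/3, -3)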